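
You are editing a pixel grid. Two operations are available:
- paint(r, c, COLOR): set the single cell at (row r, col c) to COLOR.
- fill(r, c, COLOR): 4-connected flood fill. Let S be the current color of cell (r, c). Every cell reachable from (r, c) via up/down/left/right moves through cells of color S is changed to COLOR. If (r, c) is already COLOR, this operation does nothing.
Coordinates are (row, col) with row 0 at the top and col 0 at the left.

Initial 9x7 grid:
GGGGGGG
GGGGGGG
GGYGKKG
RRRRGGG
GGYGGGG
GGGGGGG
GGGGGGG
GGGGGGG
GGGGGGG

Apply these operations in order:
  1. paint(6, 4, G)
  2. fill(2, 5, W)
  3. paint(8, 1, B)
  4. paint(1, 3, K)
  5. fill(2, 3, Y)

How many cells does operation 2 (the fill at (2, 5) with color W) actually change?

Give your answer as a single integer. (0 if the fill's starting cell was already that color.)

After op 1 paint(6,4,G):
GGGGGGG
GGGGGGG
GGYGKKG
RRRRGGG
GGYGGGG
GGGGGGG
GGGGGGG
GGGGGGG
GGGGGGG
After op 2 fill(2,5,W) [2 cells changed]:
GGGGGGG
GGGGGGG
GGYGWWG
RRRRGGG
GGYGGGG
GGGGGGG
GGGGGGG
GGGGGGG
GGGGGGG

Answer: 2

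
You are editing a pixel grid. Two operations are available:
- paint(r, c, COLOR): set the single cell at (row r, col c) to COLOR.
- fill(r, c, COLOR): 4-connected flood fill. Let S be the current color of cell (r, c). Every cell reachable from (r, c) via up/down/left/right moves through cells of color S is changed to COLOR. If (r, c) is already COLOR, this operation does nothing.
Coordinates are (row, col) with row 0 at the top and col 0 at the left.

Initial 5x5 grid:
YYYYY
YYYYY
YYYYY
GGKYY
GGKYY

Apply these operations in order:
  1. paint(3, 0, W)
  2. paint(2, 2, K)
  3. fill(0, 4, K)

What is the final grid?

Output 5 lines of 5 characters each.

After op 1 paint(3,0,W):
YYYYY
YYYYY
YYYYY
WGKYY
GGKYY
After op 2 paint(2,2,K):
YYYYY
YYYYY
YYKYY
WGKYY
GGKYY
After op 3 fill(0,4,K) [18 cells changed]:
KKKKK
KKKKK
KKKKK
WGKKK
GGKKK

Answer: KKKKK
KKKKK
KKKKK
WGKKK
GGKKK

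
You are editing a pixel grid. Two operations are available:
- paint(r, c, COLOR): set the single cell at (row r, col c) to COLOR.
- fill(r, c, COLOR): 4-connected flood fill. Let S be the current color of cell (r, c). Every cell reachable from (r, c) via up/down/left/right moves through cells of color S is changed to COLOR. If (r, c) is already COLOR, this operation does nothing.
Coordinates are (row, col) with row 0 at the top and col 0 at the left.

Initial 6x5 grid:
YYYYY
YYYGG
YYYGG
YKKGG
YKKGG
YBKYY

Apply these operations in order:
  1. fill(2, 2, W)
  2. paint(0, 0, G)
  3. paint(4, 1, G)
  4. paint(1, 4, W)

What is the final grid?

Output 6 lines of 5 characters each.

Answer: GWWWW
WWWGW
WWWGG
WKKGG
WGKGG
WBKYY

Derivation:
After op 1 fill(2,2,W) [14 cells changed]:
WWWWW
WWWGG
WWWGG
WKKGG
WKKGG
WBKYY
After op 2 paint(0,0,G):
GWWWW
WWWGG
WWWGG
WKKGG
WKKGG
WBKYY
After op 3 paint(4,1,G):
GWWWW
WWWGG
WWWGG
WKKGG
WGKGG
WBKYY
After op 4 paint(1,4,W):
GWWWW
WWWGW
WWWGG
WKKGG
WGKGG
WBKYY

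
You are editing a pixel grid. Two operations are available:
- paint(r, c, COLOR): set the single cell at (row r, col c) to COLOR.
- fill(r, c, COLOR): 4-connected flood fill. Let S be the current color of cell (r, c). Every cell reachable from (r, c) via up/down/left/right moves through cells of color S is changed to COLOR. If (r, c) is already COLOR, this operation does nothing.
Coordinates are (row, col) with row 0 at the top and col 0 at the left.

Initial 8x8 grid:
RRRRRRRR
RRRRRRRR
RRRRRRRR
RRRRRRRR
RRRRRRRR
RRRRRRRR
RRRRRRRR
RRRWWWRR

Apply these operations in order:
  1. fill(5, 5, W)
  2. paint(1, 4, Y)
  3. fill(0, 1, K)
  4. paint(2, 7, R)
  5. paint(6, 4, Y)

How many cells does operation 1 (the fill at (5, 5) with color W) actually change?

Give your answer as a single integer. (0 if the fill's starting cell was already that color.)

Answer: 61

Derivation:
After op 1 fill(5,5,W) [61 cells changed]:
WWWWWWWW
WWWWWWWW
WWWWWWWW
WWWWWWWW
WWWWWWWW
WWWWWWWW
WWWWWWWW
WWWWWWWW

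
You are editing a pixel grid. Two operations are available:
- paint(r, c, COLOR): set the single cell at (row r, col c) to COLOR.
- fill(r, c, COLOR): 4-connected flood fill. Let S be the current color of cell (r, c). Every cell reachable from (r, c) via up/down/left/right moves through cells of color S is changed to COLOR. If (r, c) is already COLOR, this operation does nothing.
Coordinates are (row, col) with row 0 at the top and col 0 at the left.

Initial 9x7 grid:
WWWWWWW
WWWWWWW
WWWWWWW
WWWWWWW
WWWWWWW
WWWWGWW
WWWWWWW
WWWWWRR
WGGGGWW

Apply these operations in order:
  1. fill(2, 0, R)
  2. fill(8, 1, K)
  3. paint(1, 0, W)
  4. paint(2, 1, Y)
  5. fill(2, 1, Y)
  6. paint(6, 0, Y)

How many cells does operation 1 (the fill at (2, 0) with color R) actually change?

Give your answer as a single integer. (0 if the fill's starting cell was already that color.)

After op 1 fill(2,0,R) [54 cells changed]:
RRRRRRR
RRRRRRR
RRRRRRR
RRRRRRR
RRRRRRR
RRRRGRR
RRRRRRR
RRRRRRR
RGGGGWW

Answer: 54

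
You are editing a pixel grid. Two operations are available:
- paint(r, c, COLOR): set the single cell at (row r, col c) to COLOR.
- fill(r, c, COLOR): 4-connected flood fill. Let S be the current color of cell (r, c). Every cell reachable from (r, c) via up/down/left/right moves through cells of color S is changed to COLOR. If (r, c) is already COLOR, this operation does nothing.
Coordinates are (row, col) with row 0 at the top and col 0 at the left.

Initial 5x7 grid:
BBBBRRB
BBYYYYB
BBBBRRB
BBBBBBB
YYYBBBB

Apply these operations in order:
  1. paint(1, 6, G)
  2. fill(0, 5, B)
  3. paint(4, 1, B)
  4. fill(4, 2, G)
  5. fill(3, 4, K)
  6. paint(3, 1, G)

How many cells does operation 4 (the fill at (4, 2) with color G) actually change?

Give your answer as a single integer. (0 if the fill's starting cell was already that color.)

Answer: 1

Derivation:
After op 1 paint(1,6,G):
BBBBRRB
BBYYYYG
BBBBRRB
BBBBBBB
YYYBBBB
After op 2 fill(0,5,B) [2 cells changed]:
BBBBBBB
BBYYYYG
BBBBRRB
BBBBBBB
YYYBBBB
After op 3 paint(4,1,B):
BBBBBBB
BBYYYYG
BBBBRRB
BBBBBBB
YBYBBBB
After op 4 fill(4,2,G) [1 cells changed]:
BBBBBBB
BBYYYYG
BBBBRRB
BBBBBBB
YBGBBBB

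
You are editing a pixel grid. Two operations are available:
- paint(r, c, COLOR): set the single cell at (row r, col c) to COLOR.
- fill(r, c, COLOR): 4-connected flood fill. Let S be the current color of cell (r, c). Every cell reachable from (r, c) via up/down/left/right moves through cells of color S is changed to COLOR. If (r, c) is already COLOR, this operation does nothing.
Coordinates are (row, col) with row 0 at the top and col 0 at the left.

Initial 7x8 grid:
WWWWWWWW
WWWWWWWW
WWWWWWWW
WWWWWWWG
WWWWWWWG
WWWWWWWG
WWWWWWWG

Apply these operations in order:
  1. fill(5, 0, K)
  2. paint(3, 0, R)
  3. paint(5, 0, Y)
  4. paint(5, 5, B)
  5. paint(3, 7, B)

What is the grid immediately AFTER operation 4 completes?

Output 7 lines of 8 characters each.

After op 1 fill(5,0,K) [52 cells changed]:
KKKKKKKK
KKKKKKKK
KKKKKKKK
KKKKKKKG
KKKKKKKG
KKKKKKKG
KKKKKKKG
After op 2 paint(3,0,R):
KKKKKKKK
KKKKKKKK
KKKKKKKK
RKKKKKKG
KKKKKKKG
KKKKKKKG
KKKKKKKG
After op 3 paint(5,0,Y):
KKKKKKKK
KKKKKKKK
KKKKKKKK
RKKKKKKG
KKKKKKKG
YKKKKKKG
KKKKKKKG
After op 4 paint(5,5,B):
KKKKKKKK
KKKKKKKK
KKKKKKKK
RKKKKKKG
KKKKKKKG
YKKKKBKG
KKKKKKKG

Answer: KKKKKKKK
KKKKKKKK
KKKKKKKK
RKKKKKKG
KKKKKKKG
YKKKKBKG
KKKKKKKG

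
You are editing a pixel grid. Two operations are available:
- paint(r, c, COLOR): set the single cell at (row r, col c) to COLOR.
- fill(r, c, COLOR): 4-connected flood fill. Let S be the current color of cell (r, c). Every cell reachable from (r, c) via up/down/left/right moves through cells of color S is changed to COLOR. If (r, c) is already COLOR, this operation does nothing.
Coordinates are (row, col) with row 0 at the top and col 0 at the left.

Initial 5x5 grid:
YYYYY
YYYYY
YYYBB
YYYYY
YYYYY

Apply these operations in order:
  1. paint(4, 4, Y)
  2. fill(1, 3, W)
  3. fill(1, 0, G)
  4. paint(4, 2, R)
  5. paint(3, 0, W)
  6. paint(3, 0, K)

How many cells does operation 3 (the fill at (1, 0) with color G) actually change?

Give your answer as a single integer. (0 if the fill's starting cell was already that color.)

After op 1 paint(4,4,Y):
YYYYY
YYYYY
YYYBB
YYYYY
YYYYY
After op 2 fill(1,3,W) [23 cells changed]:
WWWWW
WWWWW
WWWBB
WWWWW
WWWWW
After op 3 fill(1,0,G) [23 cells changed]:
GGGGG
GGGGG
GGGBB
GGGGG
GGGGG

Answer: 23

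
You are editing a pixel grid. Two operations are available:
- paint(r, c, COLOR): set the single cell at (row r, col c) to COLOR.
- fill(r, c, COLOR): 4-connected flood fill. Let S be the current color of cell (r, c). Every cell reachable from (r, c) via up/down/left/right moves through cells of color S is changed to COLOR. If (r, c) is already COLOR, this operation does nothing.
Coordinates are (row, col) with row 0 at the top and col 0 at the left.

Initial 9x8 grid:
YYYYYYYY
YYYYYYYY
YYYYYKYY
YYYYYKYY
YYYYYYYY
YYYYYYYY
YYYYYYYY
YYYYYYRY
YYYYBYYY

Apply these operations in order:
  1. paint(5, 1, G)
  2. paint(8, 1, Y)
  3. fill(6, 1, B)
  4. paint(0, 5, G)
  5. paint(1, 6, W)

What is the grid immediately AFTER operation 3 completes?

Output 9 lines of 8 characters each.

After op 1 paint(5,1,G):
YYYYYYYY
YYYYYYYY
YYYYYKYY
YYYYYKYY
YYYYYYYY
YGYYYYYY
YYYYYYYY
YYYYYYRY
YYYYBYYY
After op 2 paint(8,1,Y):
YYYYYYYY
YYYYYYYY
YYYYYKYY
YYYYYKYY
YYYYYYYY
YGYYYYYY
YYYYYYYY
YYYYYYRY
YYYYBYYY
After op 3 fill(6,1,B) [67 cells changed]:
BBBBBBBB
BBBBBBBB
BBBBBKBB
BBBBBKBB
BBBBBBBB
BGBBBBBB
BBBBBBBB
BBBBBBRB
BBBBBBBB

Answer: BBBBBBBB
BBBBBBBB
BBBBBKBB
BBBBBKBB
BBBBBBBB
BGBBBBBB
BBBBBBBB
BBBBBBRB
BBBBBBBB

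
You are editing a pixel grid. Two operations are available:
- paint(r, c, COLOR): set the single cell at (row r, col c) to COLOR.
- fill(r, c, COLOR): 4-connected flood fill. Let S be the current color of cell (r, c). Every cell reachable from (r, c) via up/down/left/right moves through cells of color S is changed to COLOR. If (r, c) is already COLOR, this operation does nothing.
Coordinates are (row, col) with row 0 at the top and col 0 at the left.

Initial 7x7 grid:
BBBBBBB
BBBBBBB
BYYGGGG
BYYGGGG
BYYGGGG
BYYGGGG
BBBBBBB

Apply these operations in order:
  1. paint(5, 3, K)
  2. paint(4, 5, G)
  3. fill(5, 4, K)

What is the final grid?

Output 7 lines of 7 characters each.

Answer: BBBBBBB
BBBBBBB
BYYKKKK
BYYKKKK
BYYKKKK
BYYKKKK
BBBBBBB

Derivation:
After op 1 paint(5,3,K):
BBBBBBB
BBBBBBB
BYYGGGG
BYYGGGG
BYYGGGG
BYYKGGG
BBBBBBB
After op 2 paint(4,5,G):
BBBBBBB
BBBBBBB
BYYGGGG
BYYGGGG
BYYGGGG
BYYKGGG
BBBBBBB
After op 3 fill(5,4,K) [15 cells changed]:
BBBBBBB
BBBBBBB
BYYKKKK
BYYKKKK
BYYKKKK
BYYKKKK
BBBBBBB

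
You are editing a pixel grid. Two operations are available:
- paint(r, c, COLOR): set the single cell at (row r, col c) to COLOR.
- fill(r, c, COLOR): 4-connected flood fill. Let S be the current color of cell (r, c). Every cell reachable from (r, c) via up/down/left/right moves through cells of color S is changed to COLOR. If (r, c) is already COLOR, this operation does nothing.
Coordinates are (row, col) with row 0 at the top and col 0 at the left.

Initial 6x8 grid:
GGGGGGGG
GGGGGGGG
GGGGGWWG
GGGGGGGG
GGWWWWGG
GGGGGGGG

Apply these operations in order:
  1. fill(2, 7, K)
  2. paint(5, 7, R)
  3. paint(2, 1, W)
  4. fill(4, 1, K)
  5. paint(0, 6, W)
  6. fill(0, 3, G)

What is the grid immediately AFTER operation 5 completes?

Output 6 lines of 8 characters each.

After op 1 fill(2,7,K) [42 cells changed]:
KKKKKKKK
KKKKKKKK
KKKKKWWK
KKKKKKKK
KKWWWWKK
KKKKKKKK
After op 2 paint(5,7,R):
KKKKKKKK
KKKKKKKK
KKKKKWWK
KKKKKKKK
KKWWWWKK
KKKKKKKR
After op 3 paint(2,1,W):
KKKKKKKK
KKKKKKKK
KWKKKWWK
KKKKKKKK
KKWWWWKK
KKKKKKKR
After op 4 fill(4,1,K) [0 cells changed]:
KKKKKKKK
KKKKKKKK
KWKKKWWK
KKKKKKKK
KKWWWWKK
KKKKKKKR
After op 5 paint(0,6,W):
KKKKKKWK
KKKKKKKK
KWKKKWWK
KKKKKKKK
KKWWWWKK
KKKKKKKR

Answer: KKKKKKWK
KKKKKKKK
KWKKKWWK
KKKKKKKK
KKWWWWKK
KKKKKKKR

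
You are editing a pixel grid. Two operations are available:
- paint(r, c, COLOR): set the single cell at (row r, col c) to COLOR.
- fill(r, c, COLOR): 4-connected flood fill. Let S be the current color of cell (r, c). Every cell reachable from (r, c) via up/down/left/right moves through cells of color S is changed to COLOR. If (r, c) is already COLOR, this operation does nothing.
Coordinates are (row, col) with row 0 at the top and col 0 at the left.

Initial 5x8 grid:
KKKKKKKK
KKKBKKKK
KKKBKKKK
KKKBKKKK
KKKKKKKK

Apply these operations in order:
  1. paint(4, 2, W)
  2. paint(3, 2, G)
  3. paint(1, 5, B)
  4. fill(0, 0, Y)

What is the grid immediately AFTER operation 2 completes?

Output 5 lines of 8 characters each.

Answer: KKKKKKKK
KKKBKKKK
KKKBKKKK
KKGBKKKK
KKWKKKKK

Derivation:
After op 1 paint(4,2,W):
KKKKKKKK
KKKBKKKK
KKKBKKKK
KKKBKKKK
KKWKKKKK
After op 2 paint(3,2,G):
KKKKKKKK
KKKBKKKK
KKKBKKKK
KKGBKKKK
KKWKKKKK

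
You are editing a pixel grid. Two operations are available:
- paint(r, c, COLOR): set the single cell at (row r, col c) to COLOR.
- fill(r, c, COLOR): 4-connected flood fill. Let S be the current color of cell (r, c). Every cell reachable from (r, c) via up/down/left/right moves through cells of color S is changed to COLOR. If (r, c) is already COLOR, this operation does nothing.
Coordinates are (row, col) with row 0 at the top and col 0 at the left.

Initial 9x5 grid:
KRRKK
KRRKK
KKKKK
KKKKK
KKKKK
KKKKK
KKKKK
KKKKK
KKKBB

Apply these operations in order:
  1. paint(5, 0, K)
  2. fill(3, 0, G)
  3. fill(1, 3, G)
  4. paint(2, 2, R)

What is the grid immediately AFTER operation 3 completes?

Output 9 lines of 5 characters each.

After op 1 paint(5,0,K):
KRRKK
KRRKK
KKKKK
KKKKK
KKKKK
KKKKK
KKKKK
KKKKK
KKKBB
After op 2 fill(3,0,G) [39 cells changed]:
GRRGG
GRRGG
GGGGG
GGGGG
GGGGG
GGGGG
GGGGG
GGGGG
GGGBB
After op 3 fill(1,3,G) [0 cells changed]:
GRRGG
GRRGG
GGGGG
GGGGG
GGGGG
GGGGG
GGGGG
GGGGG
GGGBB

Answer: GRRGG
GRRGG
GGGGG
GGGGG
GGGGG
GGGGG
GGGGG
GGGGG
GGGBB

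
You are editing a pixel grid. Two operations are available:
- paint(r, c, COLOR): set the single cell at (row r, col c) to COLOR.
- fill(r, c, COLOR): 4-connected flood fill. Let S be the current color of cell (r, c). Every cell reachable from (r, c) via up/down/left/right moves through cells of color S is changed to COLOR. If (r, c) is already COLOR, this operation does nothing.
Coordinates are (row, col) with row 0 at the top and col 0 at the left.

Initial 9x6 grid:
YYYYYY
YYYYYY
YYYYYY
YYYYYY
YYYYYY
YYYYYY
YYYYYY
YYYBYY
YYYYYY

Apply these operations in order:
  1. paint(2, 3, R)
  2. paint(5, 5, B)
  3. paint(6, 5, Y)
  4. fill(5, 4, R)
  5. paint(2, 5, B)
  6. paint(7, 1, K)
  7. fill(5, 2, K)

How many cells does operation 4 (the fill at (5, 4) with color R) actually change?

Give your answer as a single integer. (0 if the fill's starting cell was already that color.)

After op 1 paint(2,3,R):
YYYYYY
YYYYYY
YYYRYY
YYYYYY
YYYYYY
YYYYYY
YYYYYY
YYYBYY
YYYYYY
After op 2 paint(5,5,B):
YYYYYY
YYYYYY
YYYRYY
YYYYYY
YYYYYY
YYYYYB
YYYYYY
YYYBYY
YYYYYY
After op 3 paint(6,5,Y):
YYYYYY
YYYYYY
YYYRYY
YYYYYY
YYYYYY
YYYYYB
YYYYYY
YYYBYY
YYYYYY
After op 4 fill(5,4,R) [51 cells changed]:
RRRRRR
RRRRRR
RRRRRR
RRRRRR
RRRRRR
RRRRRB
RRRRRR
RRRBRR
RRRRRR

Answer: 51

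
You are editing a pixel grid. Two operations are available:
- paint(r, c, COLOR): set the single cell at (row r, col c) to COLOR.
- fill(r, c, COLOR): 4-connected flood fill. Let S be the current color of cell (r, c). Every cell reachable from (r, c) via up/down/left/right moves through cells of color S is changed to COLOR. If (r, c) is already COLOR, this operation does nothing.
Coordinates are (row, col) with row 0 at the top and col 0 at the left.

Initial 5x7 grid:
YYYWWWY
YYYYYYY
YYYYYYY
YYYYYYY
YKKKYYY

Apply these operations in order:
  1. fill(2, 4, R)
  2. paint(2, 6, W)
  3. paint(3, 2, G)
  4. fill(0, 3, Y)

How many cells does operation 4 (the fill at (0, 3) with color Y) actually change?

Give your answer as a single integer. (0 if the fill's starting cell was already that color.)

After op 1 fill(2,4,R) [29 cells changed]:
RRRWWWR
RRRRRRR
RRRRRRR
RRRRRRR
RKKKRRR
After op 2 paint(2,6,W):
RRRWWWR
RRRRRRR
RRRRRRW
RRRRRRR
RKKKRRR
After op 3 paint(3,2,G):
RRRWWWR
RRRRRRR
RRRRRRW
RRGRRRR
RKKKRRR
After op 4 fill(0,3,Y) [3 cells changed]:
RRRYYYR
RRRRRRR
RRRRRRW
RRGRRRR
RKKKRRR

Answer: 3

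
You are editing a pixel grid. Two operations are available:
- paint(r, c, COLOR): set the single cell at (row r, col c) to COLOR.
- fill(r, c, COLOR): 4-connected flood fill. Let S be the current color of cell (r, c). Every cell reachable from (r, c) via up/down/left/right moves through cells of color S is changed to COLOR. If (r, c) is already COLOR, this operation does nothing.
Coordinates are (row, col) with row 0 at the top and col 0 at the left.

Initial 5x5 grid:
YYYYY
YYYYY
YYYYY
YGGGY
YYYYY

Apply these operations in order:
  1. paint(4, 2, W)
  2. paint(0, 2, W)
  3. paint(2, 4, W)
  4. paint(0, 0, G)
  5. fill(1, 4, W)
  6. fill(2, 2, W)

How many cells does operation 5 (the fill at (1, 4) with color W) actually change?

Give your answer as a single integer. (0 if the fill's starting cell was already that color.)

Answer: 15

Derivation:
After op 1 paint(4,2,W):
YYYYY
YYYYY
YYYYY
YGGGY
YYWYY
After op 2 paint(0,2,W):
YYWYY
YYYYY
YYYYY
YGGGY
YYWYY
After op 3 paint(2,4,W):
YYWYY
YYYYY
YYYYW
YGGGY
YYWYY
After op 4 paint(0,0,G):
GYWYY
YYYYY
YYYYW
YGGGY
YYWYY
After op 5 fill(1,4,W) [15 cells changed]:
GWWWW
WWWWW
WWWWW
WGGGY
WWWYY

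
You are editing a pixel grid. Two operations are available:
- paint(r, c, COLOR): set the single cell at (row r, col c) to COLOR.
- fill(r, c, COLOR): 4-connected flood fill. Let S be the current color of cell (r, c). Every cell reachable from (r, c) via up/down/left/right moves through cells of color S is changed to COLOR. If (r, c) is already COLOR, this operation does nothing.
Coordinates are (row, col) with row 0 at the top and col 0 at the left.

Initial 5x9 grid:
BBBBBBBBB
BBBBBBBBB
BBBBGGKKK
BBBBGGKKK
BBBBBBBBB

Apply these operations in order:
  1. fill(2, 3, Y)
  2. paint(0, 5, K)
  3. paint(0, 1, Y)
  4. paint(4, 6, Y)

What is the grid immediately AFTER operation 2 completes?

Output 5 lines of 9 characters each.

After op 1 fill(2,3,Y) [35 cells changed]:
YYYYYYYYY
YYYYYYYYY
YYYYGGKKK
YYYYGGKKK
YYYYYYYYY
After op 2 paint(0,5,K):
YYYYYKYYY
YYYYYYYYY
YYYYGGKKK
YYYYGGKKK
YYYYYYYYY

Answer: YYYYYKYYY
YYYYYYYYY
YYYYGGKKK
YYYYGGKKK
YYYYYYYYY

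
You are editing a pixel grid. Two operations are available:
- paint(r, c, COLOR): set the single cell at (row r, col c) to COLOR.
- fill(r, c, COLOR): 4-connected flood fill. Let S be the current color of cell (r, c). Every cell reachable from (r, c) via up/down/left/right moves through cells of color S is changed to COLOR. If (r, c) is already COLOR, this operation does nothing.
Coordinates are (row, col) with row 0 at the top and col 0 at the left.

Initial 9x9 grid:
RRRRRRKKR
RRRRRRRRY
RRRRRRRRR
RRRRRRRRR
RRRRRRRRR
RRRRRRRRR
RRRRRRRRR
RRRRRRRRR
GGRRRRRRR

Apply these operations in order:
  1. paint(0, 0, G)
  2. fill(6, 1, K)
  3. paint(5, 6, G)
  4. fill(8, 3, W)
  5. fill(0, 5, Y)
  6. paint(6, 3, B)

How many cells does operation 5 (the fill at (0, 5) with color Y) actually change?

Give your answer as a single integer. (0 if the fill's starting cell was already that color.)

Answer: 75

Derivation:
After op 1 paint(0,0,G):
GRRRRRKKR
RRRRRRRRY
RRRRRRRRR
RRRRRRRRR
RRRRRRRRR
RRRRRRRRR
RRRRRRRRR
RRRRRRRRR
GGRRRRRRR
After op 2 fill(6,1,K) [74 cells changed]:
GKKKKKKKR
KKKKKKKKY
KKKKKKKKK
KKKKKKKKK
KKKKKKKKK
KKKKKKKKK
KKKKKKKKK
KKKKKKKKK
GGKKKKKKK
After op 3 paint(5,6,G):
GKKKKKKKR
KKKKKKKKY
KKKKKKKKK
KKKKKKKKK
KKKKKKKKK
KKKKKKGKK
KKKKKKKKK
KKKKKKKKK
GGKKKKKKK
After op 4 fill(8,3,W) [75 cells changed]:
GWWWWWWWR
WWWWWWWWY
WWWWWWWWW
WWWWWWWWW
WWWWWWWWW
WWWWWWGWW
WWWWWWWWW
WWWWWWWWW
GGWWWWWWW
After op 5 fill(0,5,Y) [75 cells changed]:
GYYYYYYYR
YYYYYYYYY
YYYYYYYYY
YYYYYYYYY
YYYYYYYYY
YYYYYYGYY
YYYYYYYYY
YYYYYYYYY
GGYYYYYYY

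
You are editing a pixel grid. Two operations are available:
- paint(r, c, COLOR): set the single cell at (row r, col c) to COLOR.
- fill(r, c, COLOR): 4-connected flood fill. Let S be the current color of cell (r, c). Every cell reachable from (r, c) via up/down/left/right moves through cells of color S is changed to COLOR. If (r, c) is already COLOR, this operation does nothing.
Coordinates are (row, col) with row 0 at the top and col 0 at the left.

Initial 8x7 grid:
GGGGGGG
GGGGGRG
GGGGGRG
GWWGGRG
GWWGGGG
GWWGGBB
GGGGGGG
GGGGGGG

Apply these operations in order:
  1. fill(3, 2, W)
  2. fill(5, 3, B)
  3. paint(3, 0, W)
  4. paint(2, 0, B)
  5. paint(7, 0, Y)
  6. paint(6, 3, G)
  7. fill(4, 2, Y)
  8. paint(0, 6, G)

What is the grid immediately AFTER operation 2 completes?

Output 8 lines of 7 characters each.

After op 1 fill(3,2,W) [0 cells changed]:
GGGGGGG
GGGGGRG
GGGGGRG
GWWGGRG
GWWGGGG
GWWGGBB
GGGGGGG
GGGGGGG
After op 2 fill(5,3,B) [45 cells changed]:
BBBBBBB
BBBBBRB
BBBBBRB
BWWBBRB
BWWBBBB
BWWBBBB
BBBBBBB
BBBBBBB

Answer: BBBBBBB
BBBBBRB
BBBBBRB
BWWBBRB
BWWBBBB
BWWBBBB
BBBBBBB
BBBBBBB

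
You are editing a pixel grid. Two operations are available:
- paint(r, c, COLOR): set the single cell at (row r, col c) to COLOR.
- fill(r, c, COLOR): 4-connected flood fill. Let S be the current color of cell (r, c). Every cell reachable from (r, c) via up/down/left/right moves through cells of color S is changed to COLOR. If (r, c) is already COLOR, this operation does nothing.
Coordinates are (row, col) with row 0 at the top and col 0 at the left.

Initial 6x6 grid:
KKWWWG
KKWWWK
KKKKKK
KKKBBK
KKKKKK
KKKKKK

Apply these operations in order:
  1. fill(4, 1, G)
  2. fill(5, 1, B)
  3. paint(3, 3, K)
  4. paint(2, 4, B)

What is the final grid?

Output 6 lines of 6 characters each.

After op 1 fill(4,1,G) [27 cells changed]:
GGWWWG
GGWWWG
GGGGGG
GGGBBG
GGGGGG
GGGGGG
After op 2 fill(5,1,B) [28 cells changed]:
BBWWWB
BBWWWB
BBBBBB
BBBBBB
BBBBBB
BBBBBB
After op 3 paint(3,3,K):
BBWWWB
BBWWWB
BBBBBB
BBBKBB
BBBBBB
BBBBBB
After op 4 paint(2,4,B):
BBWWWB
BBWWWB
BBBBBB
BBBKBB
BBBBBB
BBBBBB

Answer: BBWWWB
BBWWWB
BBBBBB
BBBKBB
BBBBBB
BBBBBB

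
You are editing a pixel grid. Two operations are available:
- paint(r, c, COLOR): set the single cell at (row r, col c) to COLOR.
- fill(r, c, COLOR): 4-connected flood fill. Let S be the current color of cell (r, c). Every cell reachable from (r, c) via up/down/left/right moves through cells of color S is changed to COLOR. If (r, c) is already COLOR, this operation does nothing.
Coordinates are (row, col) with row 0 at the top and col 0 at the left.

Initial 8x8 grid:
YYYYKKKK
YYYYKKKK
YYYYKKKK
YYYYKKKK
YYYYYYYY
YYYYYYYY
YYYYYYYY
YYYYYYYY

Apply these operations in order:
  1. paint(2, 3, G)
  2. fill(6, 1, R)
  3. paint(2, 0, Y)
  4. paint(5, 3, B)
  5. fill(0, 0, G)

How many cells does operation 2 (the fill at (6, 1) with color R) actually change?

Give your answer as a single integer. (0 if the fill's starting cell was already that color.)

Answer: 47

Derivation:
After op 1 paint(2,3,G):
YYYYKKKK
YYYYKKKK
YYYGKKKK
YYYYKKKK
YYYYYYYY
YYYYYYYY
YYYYYYYY
YYYYYYYY
After op 2 fill(6,1,R) [47 cells changed]:
RRRRKKKK
RRRRKKKK
RRRGKKKK
RRRRKKKK
RRRRRRRR
RRRRRRRR
RRRRRRRR
RRRRRRRR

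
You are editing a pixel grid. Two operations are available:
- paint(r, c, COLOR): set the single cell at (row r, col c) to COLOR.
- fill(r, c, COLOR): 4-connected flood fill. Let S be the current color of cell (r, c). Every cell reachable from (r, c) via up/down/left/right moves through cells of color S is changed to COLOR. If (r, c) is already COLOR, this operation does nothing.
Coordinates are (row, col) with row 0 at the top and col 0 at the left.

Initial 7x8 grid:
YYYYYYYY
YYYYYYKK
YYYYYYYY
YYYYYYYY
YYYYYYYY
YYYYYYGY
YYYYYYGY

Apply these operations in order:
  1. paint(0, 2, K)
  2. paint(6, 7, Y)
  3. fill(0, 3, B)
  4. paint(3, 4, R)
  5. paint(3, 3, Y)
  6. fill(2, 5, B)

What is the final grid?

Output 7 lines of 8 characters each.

After op 1 paint(0,2,K):
YYKYYYYY
YYYYYYKK
YYYYYYYY
YYYYYYYY
YYYYYYYY
YYYYYYGY
YYYYYYGY
After op 2 paint(6,7,Y):
YYKYYYYY
YYYYYYKK
YYYYYYYY
YYYYYYYY
YYYYYYYY
YYYYYYGY
YYYYYYGY
After op 3 fill(0,3,B) [51 cells changed]:
BBKBBBBB
BBBBBBKK
BBBBBBBB
BBBBBBBB
BBBBBBBB
BBBBBBGB
BBBBBBGB
After op 4 paint(3,4,R):
BBKBBBBB
BBBBBBKK
BBBBBBBB
BBBBRBBB
BBBBBBBB
BBBBBBGB
BBBBBBGB
After op 5 paint(3,3,Y):
BBKBBBBB
BBBBBBKK
BBBBBBBB
BBBYRBBB
BBBBBBBB
BBBBBBGB
BBBBBBGB
After op 6 fill(2,5,B) [0 cells changed]:
BBKBBBBB
BBBBBBKK
BBBBBBBB
BBBYRBBB
BBBBBBBB
BBBBBBGB
BBBBBBGB

Answer: BBKBBBBB
BBBBBBKK
BBBBBBBB
BBBYRBBB
BBBBBBBB
BBBBBBGB
BBBBBBGB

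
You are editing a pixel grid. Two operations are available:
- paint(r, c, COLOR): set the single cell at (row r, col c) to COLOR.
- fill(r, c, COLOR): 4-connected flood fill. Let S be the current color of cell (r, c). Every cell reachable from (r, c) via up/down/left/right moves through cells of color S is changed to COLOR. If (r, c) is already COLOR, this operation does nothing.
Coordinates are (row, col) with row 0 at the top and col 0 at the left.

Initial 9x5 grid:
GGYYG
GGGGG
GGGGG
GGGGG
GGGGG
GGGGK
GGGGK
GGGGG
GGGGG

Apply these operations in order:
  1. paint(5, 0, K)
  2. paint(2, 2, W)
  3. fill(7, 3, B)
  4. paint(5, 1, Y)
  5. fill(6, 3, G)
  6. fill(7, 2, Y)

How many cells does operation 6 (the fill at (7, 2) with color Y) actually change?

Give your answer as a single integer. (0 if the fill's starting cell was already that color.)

After op 1 paint(5,0,K):
GGYYG
GGGGG
GGGGG
GGGGG
GGGGG
KGGGK
GGGGK
GGGGG
GGGGG
After op 2 paint(2,2,W):
GGYYG
GGGGG
GGWGG
GGGGG
GGGGG
KGGGK
GGGGK
GGGGG
GGGGG
After op 3 fill(7,3,B) [39 cells changed]:
BBYYB
BBBBB
BBWBB
BBBBB
BBBBB
KBBBK
BBBBK
BBBBB
BBBBB
After op 4 paint(5,1,Y):
BBYYB
BBBBB
BBWBB
BBBBB
BBBBB
KYBBK
BBBBK
BBBBB
BBBBB
After op 5 fill(6,3,G) [38 cells changed]:
GGYYG
GGGGG
GGWGG
GGGGG
GGGGG
KYGGK
GGGGK
GGGGG
GGGGG
After op 6 fill(7,2,Y) [38 cells changed]:
YYYYY
YYYYY
YYWYY
YYYYY
YYYYY
KYYYK
YYYYK
YYYYY
YYYYY

Answer: 38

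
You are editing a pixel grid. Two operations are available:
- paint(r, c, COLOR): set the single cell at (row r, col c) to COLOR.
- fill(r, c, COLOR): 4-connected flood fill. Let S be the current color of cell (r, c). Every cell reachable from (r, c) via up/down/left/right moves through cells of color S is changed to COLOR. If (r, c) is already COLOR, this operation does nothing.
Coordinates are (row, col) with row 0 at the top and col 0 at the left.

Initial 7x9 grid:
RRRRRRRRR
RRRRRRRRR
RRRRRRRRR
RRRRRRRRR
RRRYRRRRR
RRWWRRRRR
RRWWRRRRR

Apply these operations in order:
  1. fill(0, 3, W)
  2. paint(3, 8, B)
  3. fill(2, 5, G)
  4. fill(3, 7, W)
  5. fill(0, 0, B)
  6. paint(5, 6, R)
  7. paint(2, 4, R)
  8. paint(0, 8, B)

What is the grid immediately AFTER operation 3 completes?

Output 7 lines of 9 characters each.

Answer: GGGGGGGGG
GGGGGGGGG
GGGGGGGGG
GGGGGGGGB
GGGYGGGGG
GGGGGGGGG
GGGGGGGGG

Derivation:
After op 1 fill(0,3,W) [58 cells changed]:
WWWWWWWWW
WWWWWWWWW
WWWWWWWWW
WWWWWWWWW
WWWYWWWWW
WWWWWWWWW
WWWWWWWWW
After op 2 paint(3,8,B):
WWWWWWWWW
WWWWWWWWW
WWWWWWWWW
WWWWWWWWB
WWWYWWWWW
WWWWWWWWW
WWWWWWWWW
After op 3 fill(2,5,G) [61 cells changed]:
GGGGGGGGG
GGGGGGGGG
GGGGGGGGG
GGGGGGGGB
GGGYGGGGG
GGGGGGGGG
GGGGGGGGG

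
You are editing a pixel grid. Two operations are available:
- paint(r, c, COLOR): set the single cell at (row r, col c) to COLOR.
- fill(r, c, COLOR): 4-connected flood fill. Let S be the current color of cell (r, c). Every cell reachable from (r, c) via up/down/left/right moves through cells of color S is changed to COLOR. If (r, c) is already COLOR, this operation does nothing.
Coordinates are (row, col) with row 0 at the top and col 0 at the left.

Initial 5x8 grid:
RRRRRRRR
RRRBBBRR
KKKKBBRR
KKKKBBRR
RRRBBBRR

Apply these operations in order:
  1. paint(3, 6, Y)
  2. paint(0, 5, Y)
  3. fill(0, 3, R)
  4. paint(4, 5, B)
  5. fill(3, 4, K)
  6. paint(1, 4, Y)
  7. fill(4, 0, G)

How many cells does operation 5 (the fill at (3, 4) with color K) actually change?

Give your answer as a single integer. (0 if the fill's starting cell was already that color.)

After op 1 paint(3,6,Y):
RRRRRRRR
RRRBBBRR
KKKKBBRR
KKKKBBYR
RRRBBBRR
After op 2 paint(0,5,Y):
RRRRRYRR
RRRBBBRR
KKKKBBRR
KKKKBBYR
RRRBBBRR
After op 3 fill(0,3,R) [0 cells changed]:
RRRRRYRR
RRRBBBRR
KKKKBBRR
KKKKBBYR
RRRBBBRR
After op 4 paint(4,5,B):
RRRRRYRR
RRRBBBRR
KKKKBBRR
KKKKBBYR
RRRBBBRR
After op 5 fill(3,4,K) [10 cells changed]:
RRRRRYRR
RRRKKKRR
KKKKKKRR
KKKKKKYR
RRRKKKRR

Answer: 10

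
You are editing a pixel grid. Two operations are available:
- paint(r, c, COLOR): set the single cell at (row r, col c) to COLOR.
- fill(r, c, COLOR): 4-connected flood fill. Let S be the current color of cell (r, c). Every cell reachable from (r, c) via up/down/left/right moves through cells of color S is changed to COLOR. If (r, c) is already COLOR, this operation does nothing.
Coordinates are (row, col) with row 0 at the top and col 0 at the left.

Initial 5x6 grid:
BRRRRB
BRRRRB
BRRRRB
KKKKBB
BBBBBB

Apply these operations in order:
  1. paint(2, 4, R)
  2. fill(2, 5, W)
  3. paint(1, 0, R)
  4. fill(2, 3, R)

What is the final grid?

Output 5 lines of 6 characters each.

After op 1 paint(2,4,R):
BRRRRB
BRRRRB
BRRRRB
KKKKBB
BBBBBB
After op 2 fill(2,5,W) [11 cells changed]:
BRRRRW
BRRRRW
BRRRRW
KKKKWW
WWWWWW
After op 3 paint(1,0,R):
BRRRRW
RRRRRW
BRRRRW
KKKKWW
WWWWWW
After op 4 fill(2,3,R) [0 cells changed]:
BRRRRW
RRRRRW
BRRRRW
KKKKWW
WWWWWW

Answer: BRRRRW
RRRRRW
BRRRRW
KKKKWW
WWWWWW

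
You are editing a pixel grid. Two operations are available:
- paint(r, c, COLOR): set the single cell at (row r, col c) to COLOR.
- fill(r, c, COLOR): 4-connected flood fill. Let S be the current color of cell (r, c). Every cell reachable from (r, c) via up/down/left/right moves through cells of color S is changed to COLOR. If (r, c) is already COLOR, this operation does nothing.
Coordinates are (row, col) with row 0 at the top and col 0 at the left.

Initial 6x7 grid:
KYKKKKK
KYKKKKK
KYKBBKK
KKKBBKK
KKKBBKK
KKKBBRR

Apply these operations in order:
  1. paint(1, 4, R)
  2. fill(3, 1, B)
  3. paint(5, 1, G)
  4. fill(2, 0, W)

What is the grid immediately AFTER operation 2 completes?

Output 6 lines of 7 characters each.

After op 1 paint(1,4,R):
KYKKKKK
KYKKRKK
KYKBBKK
KKKBBKK
KKKBBKK
KKKBBRR
After op 2 fill(3,1,B) [28 cells changed]:
BYBBBBB
BYBBRBB
BYBBBBB
BBBBBBB
BBBBBBB
BBBBBRR

Answer: BYBBBBB
BYBBRBB
BYBBBBB
BBBBBBB
BBBBBBB
BBBBBRR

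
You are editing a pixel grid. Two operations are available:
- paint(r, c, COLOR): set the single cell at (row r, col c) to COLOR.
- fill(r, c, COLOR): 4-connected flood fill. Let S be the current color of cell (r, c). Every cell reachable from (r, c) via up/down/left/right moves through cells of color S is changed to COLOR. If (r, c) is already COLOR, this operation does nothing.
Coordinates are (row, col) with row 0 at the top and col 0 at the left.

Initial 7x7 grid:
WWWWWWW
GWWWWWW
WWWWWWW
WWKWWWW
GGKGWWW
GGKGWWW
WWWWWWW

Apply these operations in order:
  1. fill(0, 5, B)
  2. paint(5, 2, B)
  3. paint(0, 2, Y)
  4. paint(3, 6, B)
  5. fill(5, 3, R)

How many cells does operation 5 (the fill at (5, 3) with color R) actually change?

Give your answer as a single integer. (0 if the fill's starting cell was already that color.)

After op 1 fill(0,5,B) [39 cells changed]:
BBBBBBB
GBBBBBB
BBBBBBB
BBKBBBB
GGKGBBB
GGKGBBB
BBBBBBB
After op 2 paint(5,2,B):
BBBBBBB
GBBBBBB
BBBBBBB
BBKBBBB
GGKGBBB
GGBGBBB
BBBBBBB
After op 3 paint(0,2,Y):
BBYBBBB
GBBBBBB
BBBBBBB
BBKBBBB
GGKGBBB
GGBGBBB
BBBBBBB
After op 4 paint(3,6,B):
BBYBBBB
GBBBBBB
BBBBBBB
BBKBBBB
GGKGBBB
GGBGBBB
BBBBBBB
After op 5 fill(5,3,R) [2 cells changed]:
BBYBBBB
GBBBBBB
BBBBBBB
BBKBBBB
GGKRBBB
GGBRBBB
BBBBBBB

Answer: 2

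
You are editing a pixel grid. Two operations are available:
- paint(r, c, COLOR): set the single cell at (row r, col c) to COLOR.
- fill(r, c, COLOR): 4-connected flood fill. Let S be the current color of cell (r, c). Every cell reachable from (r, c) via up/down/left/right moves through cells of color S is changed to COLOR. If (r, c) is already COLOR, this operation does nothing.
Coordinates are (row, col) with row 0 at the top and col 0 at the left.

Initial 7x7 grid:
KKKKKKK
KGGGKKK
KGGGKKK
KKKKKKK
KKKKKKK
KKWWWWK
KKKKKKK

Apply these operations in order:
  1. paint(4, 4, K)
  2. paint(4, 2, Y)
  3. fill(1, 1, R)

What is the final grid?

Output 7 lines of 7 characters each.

After op 1 paint(4,4,K):
KKKKKKK
KGGGKKK
KGGGKKK
KKKKKKK
KKKKKKK
KKWWWWK
KKKKKKK
After op 2 paint(4,2,Y):
KKKKKKK
KGGGKKK
KGGGKKK
KKKKKKK
KKYKKKK
KKWWWWK
KKKKKKK
After op 3 fill(1,1,R) [6 cells changed]:
KKKKKKK
KRRRKKK
KRRRKKK
KKKKKKK
KKYKKKK
KKWWWWK
KKKKKKK

Answer: KKKKKKK
KRRRKKK
KRRRKKK
KKKKKKK
KKYKKKK
KKWWWWK
KKKKKKK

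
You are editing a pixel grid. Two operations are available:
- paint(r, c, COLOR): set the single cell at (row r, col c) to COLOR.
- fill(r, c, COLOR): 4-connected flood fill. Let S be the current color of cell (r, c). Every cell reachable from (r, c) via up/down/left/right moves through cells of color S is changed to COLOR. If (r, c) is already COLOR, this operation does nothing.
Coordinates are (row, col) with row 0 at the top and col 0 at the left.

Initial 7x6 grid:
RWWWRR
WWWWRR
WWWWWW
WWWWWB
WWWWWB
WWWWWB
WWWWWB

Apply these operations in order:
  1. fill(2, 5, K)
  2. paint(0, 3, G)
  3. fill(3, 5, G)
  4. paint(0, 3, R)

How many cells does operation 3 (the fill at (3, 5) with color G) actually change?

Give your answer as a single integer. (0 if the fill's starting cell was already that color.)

Answer: 4

Derivation:
After op 1 fill(2,5,K) [33 cells changed]:
RKKKRR
KKKKRR
KKKKKK
KKKKKB
KKKKKB
KKKKKB
KKKKKB
After op 2 paint(0,3,G):
RKKGRR
KKKKRR
KKKKKK
KKKKKB
KKKKKB
KKKKKB
KKKKKB
After op 3 fill(3,5,G) [4 cells changed]:
RKKGRR
KKKKRR
KKKKKK
KKKKKG
KKKKKG
KKKKKG
KKKKKG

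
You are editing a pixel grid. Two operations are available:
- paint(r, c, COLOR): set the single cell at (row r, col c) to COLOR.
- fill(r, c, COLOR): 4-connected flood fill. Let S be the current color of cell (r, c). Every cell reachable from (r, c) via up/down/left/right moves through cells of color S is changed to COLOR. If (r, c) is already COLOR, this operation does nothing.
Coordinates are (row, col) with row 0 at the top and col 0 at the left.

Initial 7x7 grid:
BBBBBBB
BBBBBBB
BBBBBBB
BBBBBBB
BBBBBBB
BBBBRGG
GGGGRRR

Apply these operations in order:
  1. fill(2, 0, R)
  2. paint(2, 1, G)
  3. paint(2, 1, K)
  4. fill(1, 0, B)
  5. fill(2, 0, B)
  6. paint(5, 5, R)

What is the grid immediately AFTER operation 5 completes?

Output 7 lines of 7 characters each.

Answer: BBBBBBB
BBBBBBB
BKBBBBB
BBBBBBB
BBBBBBB
BBBBBGG
GGGGBBB

Derivation:
After op 1 fill(2,0,R) [39 cells changed]:
RRRRRRR
RRRRRRR
RRRRRRR
RRRRRRR
RRRRRRR
RRRRRGG
GGGGRRR
After op 2 paint(2,1,G):
RRRRRRR
RRRRRRR
RGRRRRR
RRRRRRR
RRRRRRR
RRRRRGG
GGGGRRR
After op 3 paint(2,1,K):
RRRRRRR
RRRRRRR
RKRRRRR
RRRRRRR
RRRRRRR
RRRRRGG
GGGGRRR
After op 4 fill(1,0,B) [42 cells changed]:
BBBBBBB
BBBBBBB
BKBBBBB
BBBBBBB
BBBBBBB
BBBBBGG
GGGGBBB
After op 5 fill(2,0,B) [0 cells changed]:
BBBBBBB
BBBBBBB
BKBBBBB
BBBBBBB
BBBBBBB
BBBBBGG
GGGGBBB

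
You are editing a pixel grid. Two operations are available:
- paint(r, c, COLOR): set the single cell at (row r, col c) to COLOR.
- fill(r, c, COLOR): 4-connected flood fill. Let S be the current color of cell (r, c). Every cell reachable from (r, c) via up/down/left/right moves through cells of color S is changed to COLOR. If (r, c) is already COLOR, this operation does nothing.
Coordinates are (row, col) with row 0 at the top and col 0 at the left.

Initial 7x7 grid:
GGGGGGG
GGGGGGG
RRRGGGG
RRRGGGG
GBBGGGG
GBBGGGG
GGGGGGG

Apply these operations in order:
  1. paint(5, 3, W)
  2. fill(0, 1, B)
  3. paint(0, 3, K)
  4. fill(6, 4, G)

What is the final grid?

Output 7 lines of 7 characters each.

Answer: GGGKGGG
GGGGGGG
RRRGGGG
RRRGGGG
GGGGGGG
GGGWGGG
GGGGGGG

Derivation:
After op 1 paint(5,3,W):
GGGGGGG
GGGGGGG
RRRGGGG
RRRGGGG
GBBGGGG
GBBWGGG
GGGGGGG
After op 2 fill(0,1,B) [38 cells changed]:
BBBBBBB
BBBBBBB
RRRBBBB
RRRBBBB
BBBBBBB
BBBWBBB
BBBBBBB
After op 3 paint(0,3,K):
BBBKBBB
BBBBBBB
RRRBBBB
RRRBBBB
BBBBBBB
BBBWBBB
BBBBBBB
After op 4 fill(6,4,G) [41 cells changed]:
GGGKGGG
GGGGGGG
RRRGGGG
RRRGGGG
GGGGGGG
GGGWGGG
GGGGGGG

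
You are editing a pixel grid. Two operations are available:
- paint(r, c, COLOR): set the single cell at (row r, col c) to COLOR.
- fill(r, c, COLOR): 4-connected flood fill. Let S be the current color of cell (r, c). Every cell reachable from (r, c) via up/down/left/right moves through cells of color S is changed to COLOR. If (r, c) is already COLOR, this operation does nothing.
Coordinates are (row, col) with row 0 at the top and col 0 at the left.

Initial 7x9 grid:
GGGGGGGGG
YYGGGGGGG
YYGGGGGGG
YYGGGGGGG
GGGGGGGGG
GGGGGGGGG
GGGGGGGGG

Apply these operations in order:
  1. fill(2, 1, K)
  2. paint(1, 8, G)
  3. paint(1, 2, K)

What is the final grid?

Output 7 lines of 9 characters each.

After op 1 fill(2,1,K) [6 cells changed]:
GGGGGGGGG
KKGGGGGGG
KKGGGGGGG
KKGGGGGGG
GGGGGGGGG
GGGGGGGGG
GGGGGGGGG
After op 2 paint(1,8,G):
GGGGGGGGG
KKGGGGGGG
KKGGGGGGG
KKGGGGGGG
GGGGGGGGG
GGGGGGGGG
GGGGGGGGG
After op 3 paint(1,2,K):
GGGGGGGGG
KKKGGGGGG
KKGGGGGGG
KKGGGGGGG
GGGGGGGGG
GGGGGGGGG
GGGGGGGGG

Answer: GGGGGGGGG
KKKGGGGGG
KKGGGGGGG
KKGGGGGGG
GGGGGGGGG
GGGGGGGGG
GGGGGGGGG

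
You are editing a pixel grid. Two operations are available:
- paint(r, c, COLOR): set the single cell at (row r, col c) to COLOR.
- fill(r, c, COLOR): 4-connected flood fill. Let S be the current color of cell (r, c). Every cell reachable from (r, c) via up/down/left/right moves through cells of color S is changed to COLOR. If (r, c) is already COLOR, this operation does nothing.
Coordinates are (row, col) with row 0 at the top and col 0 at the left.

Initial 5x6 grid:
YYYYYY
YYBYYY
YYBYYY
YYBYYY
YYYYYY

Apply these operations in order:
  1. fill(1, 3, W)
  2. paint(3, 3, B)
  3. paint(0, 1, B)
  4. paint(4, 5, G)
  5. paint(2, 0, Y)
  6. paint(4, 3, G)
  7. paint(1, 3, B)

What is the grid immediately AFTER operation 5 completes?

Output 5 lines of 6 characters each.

After op 1 fill(1,3,W) [27 cells changed]:
WWWWWW
WWBWWW
WWBWWW
WWBWWW
WWWWWW
After op 2 paint(3,3,B):
WWWWWW
WWBWWW
WWBWWW
WWBBWW
WWWWWW
After op 3 paint(0,1,B):
WBWWWW
WWBWWW
WWBWWW
WWBBWW
WWWWWW
After op 4 paint(4,5,G):
WBWWWW
WWBWWW
WWBWWW
WWBBWW
WWWWWG
After op 5 paint(2,0,Y):
WBWWWW
WWBWWW
YWBWWW
WWBBWW
WWWWWG

Answer: WBWWWW
WWBWWW
YWBWWW
WWBBWW
WWWWWG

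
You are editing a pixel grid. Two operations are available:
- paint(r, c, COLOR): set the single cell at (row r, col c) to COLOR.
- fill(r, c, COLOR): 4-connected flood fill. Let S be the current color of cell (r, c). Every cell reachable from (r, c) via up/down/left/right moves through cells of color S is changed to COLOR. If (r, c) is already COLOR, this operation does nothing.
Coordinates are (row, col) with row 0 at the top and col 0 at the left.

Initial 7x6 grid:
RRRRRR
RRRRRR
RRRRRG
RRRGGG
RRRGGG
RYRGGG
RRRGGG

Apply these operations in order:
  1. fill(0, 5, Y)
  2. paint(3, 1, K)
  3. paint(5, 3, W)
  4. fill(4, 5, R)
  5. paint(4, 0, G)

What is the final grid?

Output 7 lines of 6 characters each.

After op 1 fill(0,5,Y) [28 cells changed]:
YYYYYY
YYYYYY
YYYYYG
YYYGGG
YYYGGG
YYYGGG
YYYGGG
After op 2 paint(3,1,K):
YYYYYY
YYYYYY
YYYYYG
YKYGGG
YYYGGG
YYYGGG
YYYGGG
After op 3 paint(5,3,W):
YYYYYY
YYYYYY
YYYYYG
YKYGGG
YYYGGG
YYYWGG
YYYGGG
After op 4 fill(4,5,R) [12 cells changed]:
YYYYYY
YYYYYY
YYYYYR
YKYRRR
YYYRRR
YYYWRR
YYYRRR
After op 5 paint(4,0,G):
YYYYYY
YYYYYY
YYYYYR
YKYRRR
GYYRRR
YYYWRR
YYYRRR

Answer: YYYYYY
YYYYYY
YYYYYR
YKYRRR
GYYRRR
YYYWRR
YYYRRR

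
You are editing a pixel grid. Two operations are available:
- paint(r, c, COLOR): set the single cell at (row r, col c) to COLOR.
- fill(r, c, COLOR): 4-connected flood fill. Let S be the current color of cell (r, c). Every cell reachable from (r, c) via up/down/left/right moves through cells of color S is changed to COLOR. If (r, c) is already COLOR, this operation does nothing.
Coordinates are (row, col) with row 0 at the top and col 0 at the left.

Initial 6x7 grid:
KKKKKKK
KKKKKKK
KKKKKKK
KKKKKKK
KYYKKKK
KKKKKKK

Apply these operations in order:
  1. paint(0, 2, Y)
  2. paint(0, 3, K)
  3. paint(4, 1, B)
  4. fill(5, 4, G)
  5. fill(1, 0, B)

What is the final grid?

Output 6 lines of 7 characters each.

Answer: BBYBBBB
BBBBBBB
BBBBBBB
BBBBBBB
BBYBBBB
BBBBBBB

Derivation:
After op 1 paint(0,2,Y):
KKYKKKK
KKKKKKK
KKKKKKK
KKKKKKK
KYYKKKK
KKKKKKK
After op 2 paint(0,3,K):
KKYKKKK
KKKKKKK
KKKKKKK
KKKKKKK
KYYKKKK
KKKKKKK
After op 3 paint(4,1,B):
KKYKKKK
KKKKKKK
KKKKKKK
KKKKKKK
KBYKKKK
KKKKKKK
After op 4 fill(5,4,G) [39 cells changed]:
GGYGGGG
GGGGGGG
GGGGGGG
GGGGGGG
GBYGGGG
GGGGGGG
After op 5 fill(1,0,B) [39 cells changed]:
BBYBBBB
BBBBBBB
BBBBBBB
BBBBBBB
BBYBBBB
BBBBBBB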